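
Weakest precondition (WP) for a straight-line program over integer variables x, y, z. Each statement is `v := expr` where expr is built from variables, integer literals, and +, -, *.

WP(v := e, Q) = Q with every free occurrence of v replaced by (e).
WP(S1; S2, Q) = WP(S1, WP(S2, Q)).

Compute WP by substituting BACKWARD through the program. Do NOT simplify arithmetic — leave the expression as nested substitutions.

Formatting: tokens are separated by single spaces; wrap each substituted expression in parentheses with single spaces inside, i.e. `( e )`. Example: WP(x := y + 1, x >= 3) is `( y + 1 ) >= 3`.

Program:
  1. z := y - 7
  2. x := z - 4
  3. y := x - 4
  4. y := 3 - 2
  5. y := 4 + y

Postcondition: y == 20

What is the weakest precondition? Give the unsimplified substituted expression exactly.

Answer: ( 4 + ( 3 - 2 ) ) == 20

Derivation:
post: y == 20
stmt 5: y := 4 + y  -- replace 1 occurrence(s) of y with (4 + y)
  => ( 4 + y ) == 20
stmt 4: y := 3 - 2  -- replace 1 occurrence(s) of y with (3 - 2)
  => ( 4 + ( 3 - 2 ) ) == 20
stmt 3: y := x - 4  -- replace 0 occurrence(s) of y with (x - 4)
  => ( 4 + ( 3 - 2 ) ) == 20
stmt 2: x := z - 4  -- replace 0 occurrence(s) of x with (z - 4)
  => ( 4 + ( 3 - 2 ) ) == 20
stmt 1: z := y - 7  -- replace 0 occurrence(s) of z with (y - 7)
  => ( 4 + ( 3 - 2 ) ) == 20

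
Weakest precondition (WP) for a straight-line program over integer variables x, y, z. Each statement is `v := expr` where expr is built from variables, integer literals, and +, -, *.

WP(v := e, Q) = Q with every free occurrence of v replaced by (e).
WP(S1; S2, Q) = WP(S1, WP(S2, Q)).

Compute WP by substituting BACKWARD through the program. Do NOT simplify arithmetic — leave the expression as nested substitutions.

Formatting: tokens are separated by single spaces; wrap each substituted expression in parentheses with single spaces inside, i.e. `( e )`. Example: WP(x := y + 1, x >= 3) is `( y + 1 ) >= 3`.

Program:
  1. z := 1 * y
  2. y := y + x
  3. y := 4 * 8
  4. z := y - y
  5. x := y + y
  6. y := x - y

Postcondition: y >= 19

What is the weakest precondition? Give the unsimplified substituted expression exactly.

Answer: ( ( ( 4 * 8 ) + ( 4 * 8 ) ) - ( 4 * 8 ) ) >= 19

Derivation:
post: y >= 19
stmt 6: y := x - y  -- replace 1 occurrence(s) of y with (x - y)
  => ( x - y ) >= 19
stmt 5: x := y + y  -- replace 1 occurrence(s) of x with (y + y)
  => ( ( y + y ) - y ) >= 19
stmt 4: z := y - y  -- replace 0 occurrence(s) of z with (y - y)
  => ( ( y + y ) - y ) >= 19
stmt 3: y := 4 * 8  -- replace 3 occurrence(s) of y with (4 * 8)
  => ( ( ( 4 * 8 ) + ( 4 * 8 ) ) - ( 4 * 8 ) ) >= 19
stmt 2: y := y + x  -- replace 0 occurrence(s) of y with (y + x)
  => ( ( ( 4 * 8 ) + ( 4 * 8 ) ) - ( 4 * 8 ) ) >= 19
stmt 1: z := 1 * y  -- replace 0 occurrence(s) of z with (1 * y)
  => ( ( ( 4 * 8 ) + ( 4 * 8 ) ) - ( 4 * 8 ) ) >= 19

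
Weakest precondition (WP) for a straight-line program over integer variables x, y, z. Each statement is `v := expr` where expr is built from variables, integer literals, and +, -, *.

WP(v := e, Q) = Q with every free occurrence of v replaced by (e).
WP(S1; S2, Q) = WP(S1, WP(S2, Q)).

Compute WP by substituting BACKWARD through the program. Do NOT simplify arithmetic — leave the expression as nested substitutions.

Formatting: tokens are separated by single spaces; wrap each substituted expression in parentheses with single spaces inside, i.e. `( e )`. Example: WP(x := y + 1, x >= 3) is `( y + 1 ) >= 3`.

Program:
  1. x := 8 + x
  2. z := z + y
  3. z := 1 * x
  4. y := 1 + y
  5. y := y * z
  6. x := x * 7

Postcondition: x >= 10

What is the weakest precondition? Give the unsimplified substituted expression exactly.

post: x >= 10
stmt 6: x := x * 7  -- replace 1 occurrence(s) of x with (x * 7)
  => ( x * 7 ) >= 10
stmt 5: y := y * z  -- replace 0 occurrence(s) of y with (y * z)
  => ( x * 7 ) >= 10
stmt 4: y := 1 + y  -- replace 0 occurrence(s) of y with (1 + y)
  => ( x * 7 ) >= 10
stmt 3: z := 1 * x  -- replace 0 occurrence(s) of z with (1 * x)
  => ( x * 7 ) >= 10
stmt 2: z := z + y  -- replace 0 occurrence(s) of z with (z + y)
  => ( x * 7 ) >= 10
stmt 1: x := 8 + x  -- replace 1 occurrence(s) of x with (8 + x)
  => ( ( 8 + x ) * 7 ) >= 10

Answer: ( ( 8 + x ) * 7 ) >= 10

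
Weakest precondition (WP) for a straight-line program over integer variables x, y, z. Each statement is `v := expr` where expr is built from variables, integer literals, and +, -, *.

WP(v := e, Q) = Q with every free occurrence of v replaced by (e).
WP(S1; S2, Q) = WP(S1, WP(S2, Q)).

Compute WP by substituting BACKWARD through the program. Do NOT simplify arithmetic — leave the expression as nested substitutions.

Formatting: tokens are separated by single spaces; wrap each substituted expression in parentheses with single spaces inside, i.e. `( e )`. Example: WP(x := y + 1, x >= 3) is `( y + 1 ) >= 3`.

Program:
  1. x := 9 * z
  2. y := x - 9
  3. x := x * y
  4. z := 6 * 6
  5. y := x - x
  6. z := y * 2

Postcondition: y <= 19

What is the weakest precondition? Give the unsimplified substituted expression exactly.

Answer: ( ( ( 9 * z ) * ( ( 9 * z ) - 9 ) ) - ( ( 9 * z ) * ( ( 9 * z ) - 9 ) ) ) <= 19

Derivation:
post: y <= 19
stmt 6: z := y * 2  -- replace 0 occurrence(s) of z with (y * 2)
  => y <= 19
stmt 5: y := x - x  -- replace 1 occurrence(s) of y with (x - x)
  => ( x - x ) <= 19
stmt 4: z := 6 * 6  -- replace 0 occurrence(s) of z with (6 * 6)
  => ( x - x ) <= 19
stmt 3: x := x * y  -- replace 2 occurrence(s) of x with (x * y)
  => ( ( x * y ) - ( x * y ) ) <= 19
stmt 2: y := x - 9  -- replace 2 occurrence(s) of y with (x - 9)
  => ( ( x * ( x - 9 ) ) - ( x * ( x - 9 ) ) ) <= 19
stmt 1: x := 9 * z  -- replace 4 occurrence(s) of x with (9 * z)
  => ( ( ( 9 * z ) * ( ( 9 * z ) - 9 ) ) - ( ( 9 * z ) * ( ( 9 * z ) - 9 ) ) ) <= 19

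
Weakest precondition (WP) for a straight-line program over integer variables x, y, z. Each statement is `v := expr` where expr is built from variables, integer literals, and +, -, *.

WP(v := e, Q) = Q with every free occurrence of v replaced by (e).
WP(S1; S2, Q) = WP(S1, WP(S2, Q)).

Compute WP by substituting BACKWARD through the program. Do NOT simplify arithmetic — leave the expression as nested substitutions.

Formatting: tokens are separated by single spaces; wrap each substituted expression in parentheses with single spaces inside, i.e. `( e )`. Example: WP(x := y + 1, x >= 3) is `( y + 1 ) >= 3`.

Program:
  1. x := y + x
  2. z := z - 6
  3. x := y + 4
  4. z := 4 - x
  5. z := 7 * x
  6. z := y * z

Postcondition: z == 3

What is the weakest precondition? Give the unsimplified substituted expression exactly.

Answer: ( y * ( 7 * ( y + 4 ) ) ) == 3

Derivation:
post: z == 3
stmt 6: z := y * z  -- replace 1 occurrence(s) of z with (y * z)
  => ( y * z ) == 3
stmt 5: z := 7 * x  -- replace 1 occurrence(s) of z with (7 * x)
  => ( y * ( 7 * x ) ) == 3
stmt 4: z := 4 - x  -- replace 0 occurrence(s) of z with (4 - x)
  => ( y * ( 7 * x ) ) == 3
stmt 3: x := y + 4  -- replace 1 occurrence(s) of x with (y + 4)
  => ( y * ( 7 * ( y + 4 ) ) ) == 3
stmt 2: z := z - 6  -- replace 0 occurrence(s) of z with (z - 6)
  => ( y * ( 7 * ( y + 4 ) ) ) == 3
stmt 1: x := y + x  -- replace 0 occurrence(s) of x with (y + x)
  => ( y * ( 7 * ( y + 4 ) ) ) == 3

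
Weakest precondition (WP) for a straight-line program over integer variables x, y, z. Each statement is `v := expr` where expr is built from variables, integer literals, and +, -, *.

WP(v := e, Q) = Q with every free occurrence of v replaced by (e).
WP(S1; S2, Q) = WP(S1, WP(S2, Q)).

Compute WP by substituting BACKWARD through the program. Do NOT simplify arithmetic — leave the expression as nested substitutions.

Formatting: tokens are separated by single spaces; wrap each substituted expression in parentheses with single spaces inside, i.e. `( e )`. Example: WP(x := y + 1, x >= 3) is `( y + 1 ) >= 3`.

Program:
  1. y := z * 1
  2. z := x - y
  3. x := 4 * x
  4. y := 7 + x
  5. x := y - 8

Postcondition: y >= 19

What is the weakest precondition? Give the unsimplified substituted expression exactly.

Answer: ( 7 + ( 4 * x ) ) >= 19

Derivation:
post: y >= 19
stmt 5: x := y - 8  -- replace 0 occurrence(s) of x with (y - 8)
  => y >= 19
stmt 4: y := 7 + x  -- replace 1 occurrence(s) of y with (7 + x)
  => ( 7 + x ) >= 19
stmt 3: x := 4 * x  -- replace 1 occurrence(s) of x with (4 * x)
  => ( 7 + ( 4 * x ) ) >= 19
stmt 2: z := x - y  -- replace 0 occurrence(s) of z with (x - y)
  => ( 7 + ( 4 * x ) ) >= 19
stmt 1: y := z * 1  -- replace 0 occurrence(s) of y with (z * 1)
  => ( 7 + ( 4 * x ) ) >= 19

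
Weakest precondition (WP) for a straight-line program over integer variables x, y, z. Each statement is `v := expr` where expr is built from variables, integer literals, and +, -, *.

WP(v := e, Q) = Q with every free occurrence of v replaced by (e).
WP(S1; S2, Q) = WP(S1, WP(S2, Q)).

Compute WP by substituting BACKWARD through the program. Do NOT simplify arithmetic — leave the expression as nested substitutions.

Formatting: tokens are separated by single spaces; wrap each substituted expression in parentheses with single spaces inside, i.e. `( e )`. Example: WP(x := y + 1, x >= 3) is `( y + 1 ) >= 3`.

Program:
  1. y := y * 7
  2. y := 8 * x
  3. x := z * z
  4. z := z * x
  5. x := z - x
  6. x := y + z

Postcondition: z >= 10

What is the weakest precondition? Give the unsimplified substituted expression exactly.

Answer: ( z * ( z * z ) ) >= 10

Derivation:
post: z >= 10
stmt 6: x := y + z  -- replace 0 occurrence(s) of x with (y + z)
  => z >= 10
stmt 5: x := z - x  -- replace 0 occurrence(s) of x with (z - x)
  => z >= 10
stmt 4: z := z * x  -- replace 1 occurrence(s) of z with (z * x)
  => ( z * x ) >= 10
stmt 3: x := z * z  -- replace 1 occurrence(s) of x with (z * z)
  => ( z * ( z * z ) ) >= 10
stmt 2: y := 8 * x  -- replace 0 occurrence(s) of y with (8 * x)
  => ( z * ( z * z ) ) >= 10
stmt 1: y := y * 7  -- replace 0 occurrence(s) of y with (y * 7)
  => ( z * ( z * z ) ) >= 10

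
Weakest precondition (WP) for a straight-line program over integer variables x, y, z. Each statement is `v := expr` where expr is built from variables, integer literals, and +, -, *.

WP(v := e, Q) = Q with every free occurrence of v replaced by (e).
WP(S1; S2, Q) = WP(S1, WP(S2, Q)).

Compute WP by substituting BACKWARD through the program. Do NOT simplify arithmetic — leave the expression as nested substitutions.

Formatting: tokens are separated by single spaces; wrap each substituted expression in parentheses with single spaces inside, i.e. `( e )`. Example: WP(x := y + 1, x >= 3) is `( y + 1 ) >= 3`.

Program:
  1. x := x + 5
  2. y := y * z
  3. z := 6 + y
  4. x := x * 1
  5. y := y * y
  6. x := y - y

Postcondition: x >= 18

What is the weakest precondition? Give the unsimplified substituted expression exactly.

post: x >= 18
stmt 6: x := y - y  -- replace 1 occurrence(s) of x with (y - y)
  => ( y - y ) >= 18
stmt 5: y := y * y  -- replace 2 occurrence(s) of y with (y * y)
  => ( ( y * y ) - ( y * y ) ) >= 18
stmt 4: x := x * 1  -- replace 0 occurrence(s) of x with (x * 1)
  => ( ( y * y ) - ( y * y ) ) >= 18
stmt 3: z := 6 + y  -- replace 0 occurrence(s) of z with (6 + y)
  => ( ( y * y ) - ( y * y ) ) >= 18
stmt 2: y := y * z  -- replace 4 occurrence(s) of y with (y * z)
  => ( ( ( y * z ) * ( y * z ) ) - ( ( y * z ) * ( y * z ) ) ) >= 18
stmt 1: x := x + 5  -- replace 0 occurrence(s) of x with (x + 5)
  => ( ( ( y * z ) * ( y * z ) ) - ( ( y * z ) * ( y * z ) ) ) >= 18

Answer: ( ( ( y * z ) * ( y * z ) ) - ( ( y * z ) * ( y * z ) ) ) >= 18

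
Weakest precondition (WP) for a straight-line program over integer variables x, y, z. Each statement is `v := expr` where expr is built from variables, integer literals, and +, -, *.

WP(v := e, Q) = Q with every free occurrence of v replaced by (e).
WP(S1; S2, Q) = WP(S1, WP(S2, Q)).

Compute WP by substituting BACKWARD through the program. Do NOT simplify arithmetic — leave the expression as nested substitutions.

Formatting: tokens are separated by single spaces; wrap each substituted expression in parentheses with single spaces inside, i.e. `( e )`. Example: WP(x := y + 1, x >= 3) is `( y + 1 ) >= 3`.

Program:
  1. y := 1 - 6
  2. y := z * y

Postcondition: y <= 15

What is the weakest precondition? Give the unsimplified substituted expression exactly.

Answer: ( z * ( 1 - 6 ) ) <= 15

Derivation:
post: y <= 15
stmt 2: y := z * y  -- replace 1 occurrence(s) of y with (z * y)
  => ( z * y ) <= 15
stmt 1: y := 1 - 6  -- replace 1 occurrence(s) of y with (1 - 6)
  => ( z * ( 1 - 6 ) ) <= 15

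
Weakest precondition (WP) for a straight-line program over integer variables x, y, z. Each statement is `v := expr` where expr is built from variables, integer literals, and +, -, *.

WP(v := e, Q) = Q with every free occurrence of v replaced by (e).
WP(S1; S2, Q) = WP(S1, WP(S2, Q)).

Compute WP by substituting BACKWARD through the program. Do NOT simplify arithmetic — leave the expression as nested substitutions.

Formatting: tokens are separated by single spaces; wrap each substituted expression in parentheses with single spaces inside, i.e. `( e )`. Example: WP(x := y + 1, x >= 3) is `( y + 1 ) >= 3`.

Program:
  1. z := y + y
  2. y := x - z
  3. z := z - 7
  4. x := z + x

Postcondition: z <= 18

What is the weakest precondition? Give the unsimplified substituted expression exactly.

Answer: ( ( y + y ) - 7 ) <= 18

Derivation:
post: z <= 18
stmt 4: x := z + x  -- replace 0 occurrence(s) of x with (z + x)
  => z <= 18
stmt 3: z := z - 7  -- replace 1 occurrence(s) of z with (z - 7)
  => ( z - 7 ) <= 18
stmt 2: y := x - z  -- replace 0 occurrence(s) of y with (x - z)
  => ( z - 7 ) <= 18
stmt 1: z := y + y  -- replace 1 occurrence(s) of z with (y + y)
  => ( ( y + y ) - 7 ) <= 18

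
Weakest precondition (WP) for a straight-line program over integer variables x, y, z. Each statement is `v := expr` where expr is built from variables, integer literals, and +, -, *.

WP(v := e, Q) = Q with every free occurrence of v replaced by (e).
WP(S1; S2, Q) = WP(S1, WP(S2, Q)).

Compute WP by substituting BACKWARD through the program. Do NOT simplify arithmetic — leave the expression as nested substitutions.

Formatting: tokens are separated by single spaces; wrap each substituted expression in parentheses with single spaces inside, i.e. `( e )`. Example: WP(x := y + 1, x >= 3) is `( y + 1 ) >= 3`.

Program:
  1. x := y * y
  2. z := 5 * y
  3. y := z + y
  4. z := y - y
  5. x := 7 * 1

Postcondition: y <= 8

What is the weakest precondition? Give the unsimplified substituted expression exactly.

Answer: ( ( 5 * y ) + y ) <= 8

Derivation:
post: y <= 8
stmt 5: x := 7 * 1  -- replace 0 occurrence(s) of x with (7 * 1)
  => y <= 8
stmt 4: z := y - y  -- replace 0 occurrence(s) of z with (y - y)
  => y <= 8
stmt 3: y := z + y  -- replace 1 occurrence(s) of y with (z + y)
  => ( z + y ) <= 8
stmt 2: z := 5 * y  -- replace 1 occurrence(s) of z with (5 * y)
  => ( ( 5 * y ) + y ) <= 8
stmt 1: x := y * y  -- replace 0 occurrence(s) of x with (y * y)
  => ( ( 5 * y ) + y ) <= 8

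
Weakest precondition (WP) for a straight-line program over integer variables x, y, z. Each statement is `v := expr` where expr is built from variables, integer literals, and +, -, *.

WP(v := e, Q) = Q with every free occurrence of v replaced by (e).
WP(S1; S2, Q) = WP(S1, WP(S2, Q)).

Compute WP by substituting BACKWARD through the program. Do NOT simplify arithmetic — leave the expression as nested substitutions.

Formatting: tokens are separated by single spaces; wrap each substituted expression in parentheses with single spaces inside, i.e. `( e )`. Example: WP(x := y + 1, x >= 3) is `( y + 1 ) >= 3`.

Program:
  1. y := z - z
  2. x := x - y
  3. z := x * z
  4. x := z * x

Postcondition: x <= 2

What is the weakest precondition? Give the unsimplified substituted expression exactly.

Answer: ( ( ( x - ( z - z ) ) * z ) * ( x - ( z - z ) ) ) <= 2

Derivation:
post: x <= 2
stmt 4: x := z * x  -- replace 1 occurrence(s) of x with (z * x)
  => ( z * x ) <= 2
stmt 3: z := x * z  -- replace 1 occurrence(s) of z with (x * z)
  => ( ( x * z ) * x ) <= 2
stmt 2: x := x - y  -- replace 2 occurrence(s) of x with (x - y)
  => ( ( ( x - y ) * z ) * ( x - y ) ) <= 2
stmt 1: y := z - z  -- replace 2 occurrence(s) of y with (z - z)
  => ( ( ( x - ( z - z ) ) * z ) * ( x - ( z - z ) ) ) <= 2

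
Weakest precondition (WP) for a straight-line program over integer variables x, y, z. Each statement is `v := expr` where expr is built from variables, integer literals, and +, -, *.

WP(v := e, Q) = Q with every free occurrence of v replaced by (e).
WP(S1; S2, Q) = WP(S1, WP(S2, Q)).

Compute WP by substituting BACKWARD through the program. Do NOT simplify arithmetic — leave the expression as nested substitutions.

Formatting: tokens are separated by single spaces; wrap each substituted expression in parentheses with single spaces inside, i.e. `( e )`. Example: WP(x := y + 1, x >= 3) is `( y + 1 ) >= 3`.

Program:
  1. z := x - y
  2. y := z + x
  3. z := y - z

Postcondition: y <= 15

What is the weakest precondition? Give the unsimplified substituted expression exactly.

Answer: ( ( x - y ) + x ) <= 15

Derivation:
post: y <= 15
stmt 3: z := y - z  -- replace 0 occurrence(s) of z with (y - z)
  => y <= 15
stmt 2: y := z + x  -- replace 1 occurrence(s) of y with (z + x)
  => ( z + x ) <= 15
stmt 1: z := x - y  -- replace 1 occurrence(s) of z with (x - y)
  => ( ( x - y ) + x ) <= 15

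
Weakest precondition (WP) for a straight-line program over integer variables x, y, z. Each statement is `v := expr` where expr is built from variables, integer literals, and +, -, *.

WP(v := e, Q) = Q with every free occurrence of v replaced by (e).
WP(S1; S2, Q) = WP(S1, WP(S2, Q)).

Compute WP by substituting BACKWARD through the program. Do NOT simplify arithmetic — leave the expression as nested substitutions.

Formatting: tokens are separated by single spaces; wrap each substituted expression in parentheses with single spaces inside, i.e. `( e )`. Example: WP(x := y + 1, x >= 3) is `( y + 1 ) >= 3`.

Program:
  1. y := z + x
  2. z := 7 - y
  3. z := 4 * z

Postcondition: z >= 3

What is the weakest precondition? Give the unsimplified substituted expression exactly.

Answer: ( 4 * ( 7 - ( z + x ) ) ) >= 3

Derivation:
post: z >= 3
stmt 3: z := 4 * z  -- replace 1 occurrence(s) of z with (4 * z)
  => ( 4 * z ) >= 3
stmt 2: z := 7 - y  -- replace 1 occurrence(s) of z with (7 - y)
  => ( 4 * ( 7 - y ) ) >= 3
stmt 1: y := z + x  -- replace 1 occurrence(s) of y with (z + x)
  => ( 4 * ( 7 - ( z + x ) ) ) >= 3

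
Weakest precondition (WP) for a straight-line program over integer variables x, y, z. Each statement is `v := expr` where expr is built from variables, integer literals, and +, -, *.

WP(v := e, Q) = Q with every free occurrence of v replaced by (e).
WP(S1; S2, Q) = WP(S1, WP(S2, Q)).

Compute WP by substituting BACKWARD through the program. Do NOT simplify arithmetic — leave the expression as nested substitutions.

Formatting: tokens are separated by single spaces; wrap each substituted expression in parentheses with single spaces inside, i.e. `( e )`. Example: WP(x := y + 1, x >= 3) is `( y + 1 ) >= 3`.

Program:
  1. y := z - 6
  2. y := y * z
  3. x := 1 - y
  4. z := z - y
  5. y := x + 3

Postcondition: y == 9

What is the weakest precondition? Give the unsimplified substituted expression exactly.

Answer: ( ( 1 - ( ( z - 6 ) * z ) ) + 3 ) == 9

Derivation:
post: y == 9
stmt 5: y := x + 3  -- replace 1 occurrence(s) of y with (x + 3)
  => ( x + 3 ) == 9
stmt 4: z := z - y  -- replace 0 occurrence(s) of z with (z - y)
  => ( x + 3 ) == 9
stmt 3: x := 1 - y  -- replace 1 occurrence(s) of x with (1 - y)
  => ( ( 1 - y ) + 3 ) == 9
stmt 2: y := y * z  -- replace 1 occurrence(s) of y with (y * z)
  => ( ( 1 - ( y * z ) ) + 3 ) == 9
stmt 1: y := z - 6  -- replace 1 occurrence(s) of y with (z - 6)
  => ( ( 1 - ( ( z - 6 ) * z ) ) + 3 ) == 9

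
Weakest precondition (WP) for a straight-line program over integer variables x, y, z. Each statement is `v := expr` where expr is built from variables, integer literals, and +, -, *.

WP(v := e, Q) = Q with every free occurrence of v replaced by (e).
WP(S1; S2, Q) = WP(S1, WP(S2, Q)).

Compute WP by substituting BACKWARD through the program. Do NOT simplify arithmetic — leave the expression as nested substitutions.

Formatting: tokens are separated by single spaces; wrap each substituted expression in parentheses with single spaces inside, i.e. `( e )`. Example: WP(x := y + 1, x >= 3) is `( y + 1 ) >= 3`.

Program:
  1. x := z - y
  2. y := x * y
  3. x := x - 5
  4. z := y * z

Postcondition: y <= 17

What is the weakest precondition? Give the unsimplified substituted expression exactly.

Answer: ( ( z - y ) * y ) <= 17

Derivation:
post: y <= 17
stmt 4: z := y * z  -- replace 0 occurrence(s) of z with (y * z)
  => y <= 17
stmt 3: x := x - 5  -- replace 0 occurrence(s) of x with (x - 5)
  => y <= 17
stmt 2: y := x * y  -- replace 1 occurrence(s) of y with (x * y)
  => ( x * y ) <= 17
stmt 1: x := z - y  -- replace 1 occurrence(s) of x with (z - y)
  => ( ( z - y ) * y ) <= 17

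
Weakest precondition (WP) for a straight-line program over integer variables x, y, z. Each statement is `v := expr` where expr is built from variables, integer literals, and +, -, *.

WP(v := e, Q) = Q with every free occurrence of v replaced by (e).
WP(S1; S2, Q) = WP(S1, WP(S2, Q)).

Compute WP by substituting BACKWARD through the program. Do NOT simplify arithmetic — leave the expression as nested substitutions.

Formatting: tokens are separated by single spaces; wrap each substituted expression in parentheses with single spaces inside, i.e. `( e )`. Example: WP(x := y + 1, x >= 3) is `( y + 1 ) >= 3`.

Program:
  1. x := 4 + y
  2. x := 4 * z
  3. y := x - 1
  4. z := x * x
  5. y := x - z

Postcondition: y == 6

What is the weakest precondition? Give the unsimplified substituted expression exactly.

Answer: ( ( 4 * z ) - ( ( 4 * z ) * ( 4 * z ) ) ) == 6

Derivation:
post: y == 6
stmt 5: y := x - z  -- replace 1 occurrence(s) of y with (x - z)
  => ( x - z ) == 6
stmt 4: z := x * x  -- replace 1 occurrence(s) of z with (x * x)
  => ( x - ( x * x ) ) == 6
stmt 3: y := x - 1  -- replace 0 occurrence(s) of y with (x - 1)
  => ( x - ( x * x ) ) == 6
stmt 2: x := 4 * z  -- replace 3 occurrence(s) of x with (4 * z)
  => ( ( 4 * z ) - ( ( 4 * z ) * ( 4 * z ) ) ) == 6
stmt 1: x := 4 + y  -- replace 0 occurrence(s) of x with (4 + y)
  => ( ( 4 * z ) - ( ( 4 * z ) * ( 4 * z ) ) ) == 6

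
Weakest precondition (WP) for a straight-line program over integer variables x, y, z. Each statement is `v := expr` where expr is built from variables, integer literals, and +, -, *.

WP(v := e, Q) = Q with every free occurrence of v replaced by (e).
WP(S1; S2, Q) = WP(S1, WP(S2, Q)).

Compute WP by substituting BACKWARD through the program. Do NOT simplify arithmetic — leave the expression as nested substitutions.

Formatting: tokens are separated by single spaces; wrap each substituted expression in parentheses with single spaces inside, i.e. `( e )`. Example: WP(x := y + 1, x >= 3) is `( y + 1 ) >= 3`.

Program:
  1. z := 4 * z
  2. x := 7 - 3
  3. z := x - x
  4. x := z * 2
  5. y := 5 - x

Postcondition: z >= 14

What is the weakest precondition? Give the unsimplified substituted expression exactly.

Answer: ( ( 7 - 3 ) - ( 7 - 3 ) ) >= 14

Derivation:
post: z >= 14
stmt 5: y := 5 - x  -- replace 0 occurrence(s) of y with (5 - x)
  => z >= 14
stmt 4: x := z * 2  -- replace 0 occurrence(s) of x with (z * 2)
  => z >= 14
stmt 3: z := x - x  -- replace 1 occurrence(s) of z with (x - x)
  => ( x - x ) >= 14
stmt 2: x := 7 - 3  -- replace 2 occurrence(s) of x with (7 - 3)
  => ( ( 7 - 3 ) - ( 7 - 3 ) ) >= 14
stmt 1: z := 4 * z  -- replace 0 occurrence(s) of z with (4 * z)
  => ( ( 7 - 3 ) - ( 7 - 3 ) ) >= 14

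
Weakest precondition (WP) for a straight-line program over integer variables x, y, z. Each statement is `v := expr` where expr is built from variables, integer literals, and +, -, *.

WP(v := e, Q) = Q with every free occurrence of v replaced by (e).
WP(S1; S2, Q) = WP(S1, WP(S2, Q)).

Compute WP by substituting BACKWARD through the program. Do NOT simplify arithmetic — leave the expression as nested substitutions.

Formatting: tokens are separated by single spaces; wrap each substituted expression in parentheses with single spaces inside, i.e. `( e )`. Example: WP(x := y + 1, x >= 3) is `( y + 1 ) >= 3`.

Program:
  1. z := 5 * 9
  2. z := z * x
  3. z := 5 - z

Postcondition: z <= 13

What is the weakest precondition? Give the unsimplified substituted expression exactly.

Answer: ( 5 - ( ( 5 * 9 ) * x ) ) <= 13

Derivation:
post: z <= 13
stmt 3: z := 5 - z  -- replace 1 occurrence(s) of z with (5 - z)
  => ( 5 - z ) <= 13
stmt 2: z := z * x  -- replace 1 occurrence(s) of z with (z * x)
  => ( 5 - ( z * x ) ) <= 13
stmt 1: z := 5 * 9  -- replace 1 occurrence(s) of z with (5 * 9)
  => ( 5 - ( ( 5 * 9 ) * x ) ) <= 13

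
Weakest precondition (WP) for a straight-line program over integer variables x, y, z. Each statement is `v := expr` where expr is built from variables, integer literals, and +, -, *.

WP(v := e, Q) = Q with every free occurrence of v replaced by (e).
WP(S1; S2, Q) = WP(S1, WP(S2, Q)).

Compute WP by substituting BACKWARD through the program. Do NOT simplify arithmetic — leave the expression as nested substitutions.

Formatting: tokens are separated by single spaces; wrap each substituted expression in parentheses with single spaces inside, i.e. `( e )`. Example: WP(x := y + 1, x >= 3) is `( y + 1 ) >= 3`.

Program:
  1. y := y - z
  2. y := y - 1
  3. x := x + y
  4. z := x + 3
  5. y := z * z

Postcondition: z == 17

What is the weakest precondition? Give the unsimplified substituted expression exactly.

Answer: ( ( x + ( ( y - z ) - 1 ) ) + 3 ) == 17

Derivation:
post: z == 17
stmt 5: y := z * z  -- replace 0 occurrence(s) of y with (z * z)
  => z == 17
stmt 4: z := x + 3  -- replace 1 occurrence(s) of z with (x + 3)
  => ( x + 3 ) == 17
stmt 3: x := x + y  -- replace 1 occurrence(s) of x with (x + y)
  => ( ( x + y ) + 3 ) == 17
stmt 2: y := y - 1  -- replace 1 occurrence(s) of y with (y - 1)
  => ( ( x + ( y - 1 ) ) + 3 ) == 17
stmt 1: y := y - z  -- replace 1 occurrence(s) of y with (y - z)
  => ( ( x + ( ( y - z ) - 1 ) ) + 3 ) == 17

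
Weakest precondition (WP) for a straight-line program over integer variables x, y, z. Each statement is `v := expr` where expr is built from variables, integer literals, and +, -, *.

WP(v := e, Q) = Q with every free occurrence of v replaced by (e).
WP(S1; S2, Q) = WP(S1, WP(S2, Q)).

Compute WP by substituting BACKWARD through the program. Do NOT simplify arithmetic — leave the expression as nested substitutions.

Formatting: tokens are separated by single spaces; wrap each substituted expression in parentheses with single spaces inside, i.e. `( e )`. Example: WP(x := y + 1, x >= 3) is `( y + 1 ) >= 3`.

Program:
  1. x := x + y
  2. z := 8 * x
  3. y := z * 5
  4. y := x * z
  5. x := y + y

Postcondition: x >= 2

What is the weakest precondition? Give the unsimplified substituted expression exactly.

post: x >= 2
stmt 5: x := y + y  -- replace 1 occurrence(s) of x with (y + y)
  => ( y + y ) >= 2
stmt 4: y := x * z  -- replace 2 occurrence(s) of y with (x * z)
  => ( ( x * z ) + ( x * z ) ) >= 2
stmt 3: y := z * 5  -- replace 0 occurrence(s) of y with (z * 5)
  => ( ( x * z ) + ( x * z ) ) >= 2
stmt 2: z := 8 * x  -- replace 2 occurrence(s) of z with (8 * x)
  => ( ( x * ( 8 * x ) ) + ( x * ( 8 * x ) ) ) >= 2
stmt 1: x := x + y  -- replace 4 occurrence(s) of x with (x + y)
  => ( ( ( x + y ) * ( 8 * ( x + y ) ) ) + ( ( x + y ) * ( 8 * ( x + y ) ) ) ) >= 2

Answer: ( ( ( x + y ) * ( 8 * ( x + y ) ) ) + ( ( x + y ) * ( 8 * ( x + y ) ) ) ) >= 2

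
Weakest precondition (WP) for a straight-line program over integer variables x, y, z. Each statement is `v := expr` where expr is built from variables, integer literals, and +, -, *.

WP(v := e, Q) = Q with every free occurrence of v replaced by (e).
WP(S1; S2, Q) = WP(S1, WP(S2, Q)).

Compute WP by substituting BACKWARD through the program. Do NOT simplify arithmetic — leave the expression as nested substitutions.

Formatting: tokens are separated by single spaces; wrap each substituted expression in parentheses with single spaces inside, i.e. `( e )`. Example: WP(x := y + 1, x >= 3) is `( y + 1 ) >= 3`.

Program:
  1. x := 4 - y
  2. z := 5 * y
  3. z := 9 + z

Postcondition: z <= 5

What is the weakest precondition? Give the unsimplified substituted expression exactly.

post: z <= 5
stmt 3: z := 9 + z  -- replace 1 occurrence(s) of z with (9 + z)
  => ( 9 + z ) <= 5
stmt 2: z := 5 * y  -- replace 1 occurrence(s) of z with (5 * y)
  => ( 9 + ( 5 * y ) ) <= 5
stmt 1: x := 4 - y  -- replace 0 occurrence(s) of x with (4 - y)
  => ( 9 + ( 5 * y ) ) <= 5

Answer: ( 9 + ( 5 * y ) ) <= 5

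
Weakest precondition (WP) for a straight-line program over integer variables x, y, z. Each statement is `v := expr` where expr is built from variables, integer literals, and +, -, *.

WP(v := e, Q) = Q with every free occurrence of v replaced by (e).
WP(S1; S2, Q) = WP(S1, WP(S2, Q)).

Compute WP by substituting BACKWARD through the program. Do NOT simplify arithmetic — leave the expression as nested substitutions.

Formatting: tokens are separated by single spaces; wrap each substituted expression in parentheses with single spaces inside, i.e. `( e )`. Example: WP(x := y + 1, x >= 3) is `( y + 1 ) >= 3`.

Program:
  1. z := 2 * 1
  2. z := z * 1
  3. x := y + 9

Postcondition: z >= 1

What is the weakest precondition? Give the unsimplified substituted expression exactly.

Answer: ( ( 2 * 1 ) * 1 ) >= 1

Derivation:
post: z >= 1
stmt 3: x := y + 9  -- replace 0 occurrence(s) of x with (y + 9)
  => z >= 1
stmt 2: z := z * 1  -- replace 1 occurrence(s) of z with (z * 1)
  => ( z * 1 ) >= 1
stmt 1: z := 2 * 1  -- replace 1 occurrence(s) of z with (2 * 1)
  => ( ( 2 * 1 ) * 1 ) >= 1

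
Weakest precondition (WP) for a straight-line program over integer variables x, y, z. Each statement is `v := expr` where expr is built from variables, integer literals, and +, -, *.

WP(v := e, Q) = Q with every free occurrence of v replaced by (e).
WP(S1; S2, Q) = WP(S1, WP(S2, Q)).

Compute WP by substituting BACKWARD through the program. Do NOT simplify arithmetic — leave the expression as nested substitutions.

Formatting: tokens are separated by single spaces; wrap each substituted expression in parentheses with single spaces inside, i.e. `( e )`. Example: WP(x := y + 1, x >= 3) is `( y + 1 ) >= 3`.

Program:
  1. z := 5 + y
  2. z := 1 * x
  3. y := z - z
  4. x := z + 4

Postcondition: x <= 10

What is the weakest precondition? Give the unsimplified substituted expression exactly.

post: x <= 10
stmt 4: x := z + 4  -- replace 1 occurrence(s) of x with (z + 4)
  => ( z + 4 ) <= 10
stmt 3: y := z - z  -- replace 0 occurrence(s) of y with (z - z)
  => ( z + 4 ) <= 10
stmt 2: z := 1 * x  -- replace 1 occurrence(s) of z with (1 * x)
  => ( ( 1 * x ) + 4 ) <= 10
stmt 1: z := 5 + y  -- replace 0 occurrence(s) of z with (5 + y)
  => ( ( 1 * x ) + 4 ) <= 10

Answer: ( ( 1 * x ) + 4 ) <= 10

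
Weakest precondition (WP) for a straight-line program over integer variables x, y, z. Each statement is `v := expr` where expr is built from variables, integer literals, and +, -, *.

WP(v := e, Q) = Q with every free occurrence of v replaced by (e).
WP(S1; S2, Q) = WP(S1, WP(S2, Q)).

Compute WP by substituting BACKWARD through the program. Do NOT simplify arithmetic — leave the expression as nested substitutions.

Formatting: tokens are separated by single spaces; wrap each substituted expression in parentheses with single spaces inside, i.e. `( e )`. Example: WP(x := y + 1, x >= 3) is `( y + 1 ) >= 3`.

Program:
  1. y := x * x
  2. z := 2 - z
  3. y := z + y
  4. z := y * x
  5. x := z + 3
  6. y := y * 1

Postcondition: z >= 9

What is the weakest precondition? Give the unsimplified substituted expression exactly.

post: z >= 9
stmt 6: y := y * 1  -- replace 0 occurrence(s) of y with (y * 1)
  => z >= 9
stmt 5: x := z + 3  -- replace 0 occurrence(s) of x with (z + 3)
  => z >= 9
stmt 4: z := y * x  -- replace 1 occurrence(s) of z with (y * x)
  => ( y * x ) >= 9
stmt 3: y := z + y  -- replace 1 occurrence(s) of y with (z + y)
  => ( ( z + y ) * x ) >= 9
stmt 2: z := 2 - z  -- replace 1 occurrence(s) of z with (2 - z)
  => ( ( ( 2 - z ) + y ) * x ) >= 9
stmt 1: y := x * x  -- replace 1 occurrence(s) of y with (x * x)
  => ( ( ( 2 - z ) + ( x * x ) ) * x ) >= 9

Answer: ( ( ( 2 - z ) + ( x * x ) ) * x ) >= 9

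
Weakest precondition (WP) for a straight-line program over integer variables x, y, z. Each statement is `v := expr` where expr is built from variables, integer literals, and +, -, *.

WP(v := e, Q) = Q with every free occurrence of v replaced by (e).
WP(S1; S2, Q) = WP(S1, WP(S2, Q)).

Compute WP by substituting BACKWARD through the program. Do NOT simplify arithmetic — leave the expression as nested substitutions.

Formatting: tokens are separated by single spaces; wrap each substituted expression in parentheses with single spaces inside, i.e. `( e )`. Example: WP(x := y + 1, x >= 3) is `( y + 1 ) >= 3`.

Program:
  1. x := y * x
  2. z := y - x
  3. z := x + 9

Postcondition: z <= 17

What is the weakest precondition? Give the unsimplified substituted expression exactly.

Answer: ( ( y * x ) + 9 ) <= 17

Derivation:
post: z <= 17
stmt 3: z := x + 9  -- replace 1 occurrence(s) of z with (x + 9)
  => ( x + 9 ) <= 17
stmt 2: z := y - x  -- replace 0 occurrence(s) of z with (y - x)
  => ( x + 9 ) <= 17
stmt 1: x := y * x  -- replace 1 occurrence(s) of x with (y * x)
  => ( ( y * x ) + 9 ) <= 17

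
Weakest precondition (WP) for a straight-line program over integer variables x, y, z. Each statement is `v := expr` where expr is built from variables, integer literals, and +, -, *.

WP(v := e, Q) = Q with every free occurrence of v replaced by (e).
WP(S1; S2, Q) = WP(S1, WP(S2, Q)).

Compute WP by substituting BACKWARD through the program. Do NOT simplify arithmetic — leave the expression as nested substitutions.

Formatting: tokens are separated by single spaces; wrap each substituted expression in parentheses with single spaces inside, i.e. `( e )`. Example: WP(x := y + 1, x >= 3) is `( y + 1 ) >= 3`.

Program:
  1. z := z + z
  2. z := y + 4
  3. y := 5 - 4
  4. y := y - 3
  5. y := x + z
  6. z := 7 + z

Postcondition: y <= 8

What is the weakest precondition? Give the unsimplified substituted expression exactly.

Answer: ( x + ( y + 4 ) ) <= 8

Derivation:
post: y <= 8
stmt 6: z := 7 + z  -- replace 0 occurrence(s) of z with (7 + z)
  => y <= 8
stmt 5: y := x + z  -- replace 1 occurrence(s) of y with (x + z)
  => ( x + z ) <= 8
stmt 4: y := y - 3  -- replace 0 occurrence(s) of y with (y - 3)
  => ( x + z ) <= 8
stmt 3: y := 5 - 4  -- replace 0 occurrence(s) of y with (5 - 4)
  => ( x + z ) <= 8
stmt 2: z := y + 4  -- replace 1 occurrence(s) of z with (y + 4)
  => ( x + ( y + 4 ) ) <= 8
stmt 1: z := z + z  -- replace 0 occurrence(s) of z with (z + z)
  => ( x + ( y + 4 ) ) <= 8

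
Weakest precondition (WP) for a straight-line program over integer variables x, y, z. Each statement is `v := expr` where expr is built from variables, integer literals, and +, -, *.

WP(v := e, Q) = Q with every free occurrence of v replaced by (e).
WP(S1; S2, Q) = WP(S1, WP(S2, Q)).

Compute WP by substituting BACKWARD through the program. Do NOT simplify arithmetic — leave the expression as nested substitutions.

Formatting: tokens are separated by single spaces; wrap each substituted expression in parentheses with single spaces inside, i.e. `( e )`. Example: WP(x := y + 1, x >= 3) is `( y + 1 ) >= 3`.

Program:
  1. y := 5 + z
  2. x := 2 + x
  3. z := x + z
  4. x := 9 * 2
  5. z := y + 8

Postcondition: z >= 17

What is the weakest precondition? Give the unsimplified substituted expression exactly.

Answer: ( ( 5 + z ) + 8 ) >= 17

Derivation:
post: z >= 17
stmt 5: z := y + 8  -- replace 1 occurrence(s) of z with (y + 8)
  => ( y + 8 ) >= 17
stmt 4: x := 9 * 2  -- replace 0 occurrence(s) of x with (9 * 2)
  => ( y + 8 ) >= 17
stmt 3: z := x + z  -- replace 0 occurrence(s) of z with (x + z)
  => ( y + 8 ) >= 17
stmt 2: x := 2 + x  -- replace 0 occurrence(s) of x with (2 + x)
  => ( y + 8 ) >= 17
stmt 1: y := 5 + z  -- replace 1 occurrence(s) of y with (5 + z)
  => ( ( 5 + z ) + 8 ) >= 17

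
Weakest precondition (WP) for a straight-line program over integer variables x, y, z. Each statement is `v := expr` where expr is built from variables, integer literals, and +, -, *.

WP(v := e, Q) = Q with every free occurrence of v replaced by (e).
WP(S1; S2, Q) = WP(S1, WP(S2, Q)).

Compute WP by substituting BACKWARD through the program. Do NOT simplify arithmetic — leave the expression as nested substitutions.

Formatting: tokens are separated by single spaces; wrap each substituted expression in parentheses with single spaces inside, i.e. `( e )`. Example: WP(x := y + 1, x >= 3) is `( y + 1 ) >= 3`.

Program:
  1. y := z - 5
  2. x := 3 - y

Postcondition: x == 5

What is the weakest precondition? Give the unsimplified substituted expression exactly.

Answer: ( 3 - ( z - 5 ) ) == 5

Derivation:
post: x == 5
stmt 2: x := 3 - y  -- replace 1 occurrence(s) of x with (3 - y)
  => ( 3 - y ) == 5
stmt 1: y := z - 5  -- replace 1 occurrence(s) of y with (z - 5)
  => ( 3 - ( z - 5 ) ) == 5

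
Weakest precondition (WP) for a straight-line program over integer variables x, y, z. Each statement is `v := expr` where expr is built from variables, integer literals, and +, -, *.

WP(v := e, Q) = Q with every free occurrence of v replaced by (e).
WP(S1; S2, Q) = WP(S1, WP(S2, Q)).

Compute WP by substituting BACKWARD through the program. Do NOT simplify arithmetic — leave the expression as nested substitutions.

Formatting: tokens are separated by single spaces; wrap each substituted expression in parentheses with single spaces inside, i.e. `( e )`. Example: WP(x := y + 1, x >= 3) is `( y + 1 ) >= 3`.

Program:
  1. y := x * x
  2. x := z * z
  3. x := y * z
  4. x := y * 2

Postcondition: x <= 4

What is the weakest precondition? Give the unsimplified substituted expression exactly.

post: x <= 4
stmt 4: x := y * 2  -- replace 1 occurrence(s) of x with (y * 2)
  => ( y * 2 ) <= 4
stmt 3: x := y * z  -- replace 0 occurrence(s) of x with (y * z)
  => ( y * 2 ) <= 4
stmt 2: x := z * z  -- replace 0 occurrence(s) of x with (z * z)
  => ( y * 2 ) <= 4
stmt 1: y := x * x  -- replace 1 occurrence(s) of y with (x * x)
  => ( ( x * x ) * 2 ) <= 4

Answer: ( ( x * x ) * 2 ) <= 4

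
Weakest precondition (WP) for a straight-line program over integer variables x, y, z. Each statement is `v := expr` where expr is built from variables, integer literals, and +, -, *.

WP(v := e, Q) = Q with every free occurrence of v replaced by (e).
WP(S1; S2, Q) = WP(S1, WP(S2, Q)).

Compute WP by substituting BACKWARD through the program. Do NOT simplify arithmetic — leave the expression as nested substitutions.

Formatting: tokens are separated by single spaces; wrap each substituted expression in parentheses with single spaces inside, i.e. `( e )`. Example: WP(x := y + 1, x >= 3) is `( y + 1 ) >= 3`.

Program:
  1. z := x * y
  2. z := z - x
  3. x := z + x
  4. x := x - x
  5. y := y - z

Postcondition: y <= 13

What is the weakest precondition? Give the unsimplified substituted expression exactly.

Answer: ( y - ( ( x * y ) - x ) ) <= 13

Derivation:
post: y <= 13
stmt 5: y := y - z  -- replace 1 occurrence(s) of y with (y - z)
  => ( y - z ) <= 13
stmt 4: x := x - x  -- replace 0 occurrence(s) of x with (x - x)
  => ( y - z ) <= 13
stmt 3: x := z + x  -- replace 0 occurrence(s) of x with (z + x)
  => ( y - z ) <= 13
stmt 2: z := z - x  -- replace 1 occurrence(s) of z with (z - x)
  => ( y - ( z - x ) ) <= 13
stmt 1: z := x * y  -- replace 1 occurrence(s) of z with (x * y)
  => ( y - ( ( x * y ) - x ) ) <= 13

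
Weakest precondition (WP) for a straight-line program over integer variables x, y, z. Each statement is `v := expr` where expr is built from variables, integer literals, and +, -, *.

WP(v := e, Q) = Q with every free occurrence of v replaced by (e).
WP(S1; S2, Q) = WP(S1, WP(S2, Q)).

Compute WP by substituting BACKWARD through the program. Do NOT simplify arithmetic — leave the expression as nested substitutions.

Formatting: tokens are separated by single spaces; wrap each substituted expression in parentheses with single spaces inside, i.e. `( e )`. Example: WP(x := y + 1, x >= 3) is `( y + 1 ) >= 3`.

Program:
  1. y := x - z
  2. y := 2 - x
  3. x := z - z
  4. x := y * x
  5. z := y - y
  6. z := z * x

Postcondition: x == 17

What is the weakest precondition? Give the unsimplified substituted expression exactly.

post: x == 17
stmt 6: z := z * x  -- replace 0 occurrence(s) of z with (z * x)
  => x == 17
stmt 5: z := y - y  -- replace 0 occurrence(s) of z with (y - y)
  => x == 17
stmt 4: x := y * x  -- replace 1 occurrence(s) of x with (y * x)
  => ( y * x ) == 17
stmt 3: x := z - z  -- replace 1 occurrence(s) of x with (z - z)
  => ( y * ( z - z ) ) == 17
stmt 2: y := 2 - x  -- replace 1 occurrence(s) of y with (2 - x)
  => ( ( 2 - x ) * ( z - z ) ) == 17
stmt 1: y := x - z  -- replace 0 occurrence(s) of y with (x - z)
  => ( ( 2 - x ) * ( z - z ) ) == 17

Answer: ( ( 2 - x ) * ( z - z ) ) == 17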